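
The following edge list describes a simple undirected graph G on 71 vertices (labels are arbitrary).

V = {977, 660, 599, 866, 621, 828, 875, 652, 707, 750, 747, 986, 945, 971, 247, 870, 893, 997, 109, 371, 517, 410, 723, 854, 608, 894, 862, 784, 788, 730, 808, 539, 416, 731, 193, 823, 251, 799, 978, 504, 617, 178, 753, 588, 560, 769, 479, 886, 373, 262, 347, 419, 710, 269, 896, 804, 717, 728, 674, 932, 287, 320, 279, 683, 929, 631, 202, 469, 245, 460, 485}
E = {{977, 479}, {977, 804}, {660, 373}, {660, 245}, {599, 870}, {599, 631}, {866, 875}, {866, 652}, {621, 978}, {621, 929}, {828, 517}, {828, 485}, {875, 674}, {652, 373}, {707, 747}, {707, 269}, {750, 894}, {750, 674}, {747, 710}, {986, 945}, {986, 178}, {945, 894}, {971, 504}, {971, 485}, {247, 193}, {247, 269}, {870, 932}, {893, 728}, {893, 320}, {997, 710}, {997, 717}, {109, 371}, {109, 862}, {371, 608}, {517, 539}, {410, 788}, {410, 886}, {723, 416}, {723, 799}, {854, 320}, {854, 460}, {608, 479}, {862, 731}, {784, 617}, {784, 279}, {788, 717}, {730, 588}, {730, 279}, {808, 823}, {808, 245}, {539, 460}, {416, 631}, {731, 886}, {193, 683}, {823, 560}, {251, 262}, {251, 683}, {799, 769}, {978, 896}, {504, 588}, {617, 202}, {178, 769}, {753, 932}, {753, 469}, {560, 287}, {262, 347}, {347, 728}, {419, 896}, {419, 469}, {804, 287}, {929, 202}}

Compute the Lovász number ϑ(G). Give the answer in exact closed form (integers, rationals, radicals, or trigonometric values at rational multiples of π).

deg(193) = 2; N(193) = {247, 683}.
N(728) = {893, 347}, |N(728)| = 2.
deg(799) = 2; N(799) = {723, 769}.
Vertex 517 has 2 neighbors: 828, 539.
G on 71 vertices is 2-regular; connected 2-regular on 71 ⇒ C_{71}.
Distinct eigenvalues (to 6 d.p.): [2.0, 1.992174, 1.968756, 1.92993, 1.876, 1.807387, 1.724629, 1.628374, 1.519374, 1.398483, 1.266648, 1.124899, 0.974346, 0.816167, 0.651601, 0.481935, 0.308498, 0.132646, -0.044244, -0.220788, -0.395604, -0.567324, -0.734603, -0.896134, -1.05065, -1.196945, -1.333871, -1.460358, -1.575416, -1.678144, -1.767738, -1.843498, -1.904829, -1.951253, -1.982405, -1.998042].
−71·(-2*cos(pi/71)) / ((2)−(-2*cos(pi/71))) = 71*cos(pi/71)/(cos(pi/71) + 1) = ϑ(G).
Numerically 35.482618.
Sandwich: α(G)=35 ≤ ϑ(G)=71*cos(pi/71)/(cos(pi/71) + 1) ≤ χ(Ḡ)=36 (both strict).

71*cos(pi/71)/(cos(pi/71) + 1)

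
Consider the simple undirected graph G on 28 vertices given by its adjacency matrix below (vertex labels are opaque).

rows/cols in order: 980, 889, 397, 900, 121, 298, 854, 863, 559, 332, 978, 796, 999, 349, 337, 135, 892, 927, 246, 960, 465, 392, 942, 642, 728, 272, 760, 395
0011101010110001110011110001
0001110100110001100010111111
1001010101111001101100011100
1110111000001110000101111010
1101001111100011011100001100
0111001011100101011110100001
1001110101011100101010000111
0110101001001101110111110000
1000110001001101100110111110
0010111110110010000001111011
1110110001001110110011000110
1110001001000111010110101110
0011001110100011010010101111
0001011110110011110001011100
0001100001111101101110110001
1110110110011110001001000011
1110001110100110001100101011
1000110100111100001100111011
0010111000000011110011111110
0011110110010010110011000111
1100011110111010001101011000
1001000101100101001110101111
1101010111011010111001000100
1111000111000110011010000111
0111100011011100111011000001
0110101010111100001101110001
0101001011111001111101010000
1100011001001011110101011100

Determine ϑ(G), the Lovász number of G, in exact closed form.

7

deg(392) = 15; N(392) = {980, 900, 863, 332, 978, 349, 135, 246, 960, 465, 942, 728, 272, 760, 395}.
N(397) = {980, 900, 298, 863, 332, 978, 796, 999, 135, 892, 246, 960, 642, 728, 272}, |N(397)| = 15.
Vertex 900 has 15 neighbors: 980, 889, 397, 121, 298, 854, 999, 349, 337, 960, 392, 942, 642, 728, 760.
N(892) = {980, 889, 397, 854, 863, 559, 978, 349, 337, 246, 960, 942, 728, 760, 395}, |N(892)| = 15.
28-vertex 15-regular graph: Kneser-type, 2-subsets of [8].
A has 3 distinct eigenvalues ≈ [15.0, 1.0, -5.0].
Lovász: ϑ = −28(-5)/(15+-1*(-5)) = 7.
ϑ(G) ≈ 7.000000.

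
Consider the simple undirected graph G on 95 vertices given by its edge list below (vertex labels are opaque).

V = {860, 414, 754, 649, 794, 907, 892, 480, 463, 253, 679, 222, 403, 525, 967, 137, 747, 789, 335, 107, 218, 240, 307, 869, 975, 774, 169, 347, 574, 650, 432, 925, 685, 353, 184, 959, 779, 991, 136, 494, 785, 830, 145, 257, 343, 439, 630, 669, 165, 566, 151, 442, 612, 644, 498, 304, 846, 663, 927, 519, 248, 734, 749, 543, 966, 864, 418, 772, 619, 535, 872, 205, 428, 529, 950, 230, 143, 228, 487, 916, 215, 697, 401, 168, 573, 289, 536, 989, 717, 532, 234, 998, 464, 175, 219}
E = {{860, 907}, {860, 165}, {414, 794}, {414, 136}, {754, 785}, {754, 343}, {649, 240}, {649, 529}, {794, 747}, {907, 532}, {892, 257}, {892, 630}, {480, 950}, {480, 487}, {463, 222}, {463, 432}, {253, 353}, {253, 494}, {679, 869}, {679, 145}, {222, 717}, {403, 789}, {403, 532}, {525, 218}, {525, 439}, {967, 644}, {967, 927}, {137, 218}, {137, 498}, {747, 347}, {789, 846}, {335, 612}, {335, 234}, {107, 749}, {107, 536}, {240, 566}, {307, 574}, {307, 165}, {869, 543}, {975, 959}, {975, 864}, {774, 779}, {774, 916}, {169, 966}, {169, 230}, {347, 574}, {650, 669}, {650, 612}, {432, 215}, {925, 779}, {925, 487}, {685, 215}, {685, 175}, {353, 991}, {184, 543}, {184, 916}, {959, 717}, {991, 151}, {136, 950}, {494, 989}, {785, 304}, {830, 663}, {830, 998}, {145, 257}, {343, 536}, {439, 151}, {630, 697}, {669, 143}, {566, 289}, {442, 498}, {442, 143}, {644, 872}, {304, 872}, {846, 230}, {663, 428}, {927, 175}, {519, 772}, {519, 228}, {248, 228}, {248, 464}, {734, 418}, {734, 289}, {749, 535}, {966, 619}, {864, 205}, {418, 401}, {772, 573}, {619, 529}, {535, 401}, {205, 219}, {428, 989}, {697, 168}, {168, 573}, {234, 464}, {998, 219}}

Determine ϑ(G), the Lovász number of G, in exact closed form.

95*cos(pi/95)/(cos(pi/95) + 1)

N(519) = {772, 228}, |N(519)| = 2.
N(536) = {107, 343}, |N(536)| = 2.
N(717) = {222, 959}, |N(717)| = 2.
N(240) = {649, 566}, |N(240)| = 2.
Regular of degree 2 on 95 vertices: connected 2-regular on 95 ⇒ C_{95}.
The 48 distinct eigenvalues: [2.0, 1.99563, 1.98253, 1.96076, 1.93042, 1.89163, 1.84458, 1.78946, 1.72651, 1.65602, 1.57828, 1.49364, 1.40247, 1.30517, 1.20216, 1.0939, 0.98085, 0.86351, 0.74239, 0.61803, 0.49097, 0.36176, 0.23097, 0.09917, -0.03307, -0.16516, -0.29653, -0.4266, -0.55481, -0.68059, -0.80339, -0.92268, -1.03794, -1.14866, -1.25435, -1.35456, -1.44885, -1.5368, -1.61803, -1.69219, -1.75895, -1.81801, -1.86913, -1.91207, -1.94665, -1.97272, -1.99017, -1.99891].
Lovász (edge-transitive): ϑ = −95·(-2*cos(pi/95))/((2)−(-2*cos(pi/95))) = 95*cos(pi/95)/(cos(pi/95) + 1).
ϑ(G) ≈ 47.48701.
Lovász sandwich 47 ≤ 95*cos(pi/95)/(cos(pi/95) + 1) ≤ 48: both strict.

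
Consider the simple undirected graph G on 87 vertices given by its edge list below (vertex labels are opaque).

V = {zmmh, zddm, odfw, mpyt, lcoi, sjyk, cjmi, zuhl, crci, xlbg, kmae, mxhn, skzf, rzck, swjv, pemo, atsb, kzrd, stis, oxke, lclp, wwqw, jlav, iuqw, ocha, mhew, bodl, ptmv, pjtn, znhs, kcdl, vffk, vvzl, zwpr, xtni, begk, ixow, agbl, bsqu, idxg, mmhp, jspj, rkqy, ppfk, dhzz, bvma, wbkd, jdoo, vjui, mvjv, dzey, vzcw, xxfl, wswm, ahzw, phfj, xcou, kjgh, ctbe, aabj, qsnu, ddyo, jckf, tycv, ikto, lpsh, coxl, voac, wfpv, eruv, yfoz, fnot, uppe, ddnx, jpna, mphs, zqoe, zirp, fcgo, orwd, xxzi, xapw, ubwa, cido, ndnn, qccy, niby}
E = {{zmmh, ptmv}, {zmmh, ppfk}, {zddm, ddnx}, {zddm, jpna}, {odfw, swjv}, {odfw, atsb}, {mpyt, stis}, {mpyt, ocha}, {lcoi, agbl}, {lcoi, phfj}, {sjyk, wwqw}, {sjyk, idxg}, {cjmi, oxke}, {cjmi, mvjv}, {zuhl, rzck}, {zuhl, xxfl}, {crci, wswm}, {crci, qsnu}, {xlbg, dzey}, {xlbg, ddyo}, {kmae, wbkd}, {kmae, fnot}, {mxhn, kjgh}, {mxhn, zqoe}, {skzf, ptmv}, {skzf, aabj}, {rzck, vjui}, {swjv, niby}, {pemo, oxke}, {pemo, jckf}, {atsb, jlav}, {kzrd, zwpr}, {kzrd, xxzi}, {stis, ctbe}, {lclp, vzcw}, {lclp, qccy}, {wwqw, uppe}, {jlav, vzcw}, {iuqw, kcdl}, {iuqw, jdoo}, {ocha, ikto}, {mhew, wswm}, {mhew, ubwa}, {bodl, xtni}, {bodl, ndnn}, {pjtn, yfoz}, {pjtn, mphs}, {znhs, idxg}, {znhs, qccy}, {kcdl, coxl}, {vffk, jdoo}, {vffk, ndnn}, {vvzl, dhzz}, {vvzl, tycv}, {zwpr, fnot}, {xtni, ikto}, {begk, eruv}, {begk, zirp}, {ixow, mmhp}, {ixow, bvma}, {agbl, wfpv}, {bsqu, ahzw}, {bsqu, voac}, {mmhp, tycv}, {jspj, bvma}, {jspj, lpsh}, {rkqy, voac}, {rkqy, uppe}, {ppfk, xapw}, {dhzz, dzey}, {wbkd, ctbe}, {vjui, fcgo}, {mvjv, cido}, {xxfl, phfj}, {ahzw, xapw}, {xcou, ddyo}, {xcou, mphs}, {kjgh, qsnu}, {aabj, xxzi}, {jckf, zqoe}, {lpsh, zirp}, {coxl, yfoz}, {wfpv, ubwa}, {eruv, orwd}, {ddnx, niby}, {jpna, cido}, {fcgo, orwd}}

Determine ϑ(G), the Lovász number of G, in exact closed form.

Vertex zmmh has 2 neighbors: ptmv, ppfk.
Vertex aabj has 2 neighbors: skzf, xxzi.
deg(xtni) = 2; N(xtni) = {bodl, ikto}.
deg(yfoz) = 2; N(yfoz) = {pjtn, coxl}.
Regular of degree 2 on 87 vertices: connected 2-regular on 87 ⇒ C_{87}.
The 44 distinct eigenvalues: [2.0, 1.99479, 1.97917, 1.95324, 1.91713, 1.87102, 1.81515, 1.74982, 1.67537, 1.59219, 1.5007, 1.40139, 1.29477, 1.18141, 1.06188, 0.93682, 0.80687, 0.67272, 0.53506, 0.39461, 0.2521, 0.10828, -0.03611, -0.18031, -0.32356, -0.46513, -0.60428, -0.74028, -0.87241, -1.0, -1.12237, -1.2389, -1.34896, -1.45199, -1.54745, -1.63484, -1.71371, -1.78365, -1.84429, -1.89531, -1.93645, -1.96749, -1.98828, -1.9987].
Lovász (edge-transitive): ϑ = −87·(-2*cos(pi/87))/((2)−(-2*cos(pi/87))) = 87*cos(pi/87)/(cos(pi/87) + 1).
≈ 43.485816452 (to 9 d.p.).
Check 43 ≤ 87*cos(pi/87)/(cos(pi/87) + 1) ≤ 44: both strict.

87*cos(pi/87)/(cos(pi/87) + 1)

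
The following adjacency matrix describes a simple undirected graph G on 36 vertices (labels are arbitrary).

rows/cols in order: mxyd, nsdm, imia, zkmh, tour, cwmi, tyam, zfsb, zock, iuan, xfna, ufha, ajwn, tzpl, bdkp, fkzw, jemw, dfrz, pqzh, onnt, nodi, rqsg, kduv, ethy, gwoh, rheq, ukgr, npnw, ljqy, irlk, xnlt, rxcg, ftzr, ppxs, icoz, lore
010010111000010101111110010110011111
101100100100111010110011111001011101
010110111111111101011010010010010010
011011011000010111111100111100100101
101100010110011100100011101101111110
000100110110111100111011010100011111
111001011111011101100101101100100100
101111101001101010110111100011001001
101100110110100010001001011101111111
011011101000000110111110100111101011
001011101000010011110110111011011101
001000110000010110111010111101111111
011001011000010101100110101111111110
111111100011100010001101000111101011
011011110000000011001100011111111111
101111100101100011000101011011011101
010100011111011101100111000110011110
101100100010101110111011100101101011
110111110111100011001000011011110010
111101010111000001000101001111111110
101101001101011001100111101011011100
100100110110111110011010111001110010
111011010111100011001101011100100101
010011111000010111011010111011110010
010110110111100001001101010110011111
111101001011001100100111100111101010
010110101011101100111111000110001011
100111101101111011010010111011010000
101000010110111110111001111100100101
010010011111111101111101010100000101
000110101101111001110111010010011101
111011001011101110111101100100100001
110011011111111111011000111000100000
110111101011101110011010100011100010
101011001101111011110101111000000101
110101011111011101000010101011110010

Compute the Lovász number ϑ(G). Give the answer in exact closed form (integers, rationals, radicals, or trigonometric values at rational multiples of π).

8

deg(nodi) = 21; N(nodi) = {mxyd, imia, zkmh, cwmi, zock, iuan, ufha, tzpl, bdkp, dfrz, pqzh, rqsg, kduv, ethy, gwoh, ukgr, ljqy, irlk, rxcg, ftzr, ppxs}.
N(dfrz) = {mxyd, imia, zkmh, tyam, xfna, ajwn, bdkp, fkzw, jemw, pqzh, onnt, nodi, kduv, ethy, gwoh, npnw, irlk, xnlt, ftzr, icoz, lore}, |N(dfrz)| = 21.
Vertex ethy has 21 neighbors: nsdm, tour, cwmi, tyam, zfsb, zock, tzpl, fkzw, jemw, dfrz, onnt, nodi, kduv, gwoh, rheq, ukgr, ljqy, irlk, xnlt, rxcg, icoz.
deg(ljqy) = 21; N(ljqy) = {mxyd, imia, zfsb, iuan, xfna, ajwn, tzpl, bdkp, fkzw, jemw, pqzh, onnt, nodi, ethy, gwoh, rheq, ukgr, npnw, xnlt, ppxs, lore}.
G on 36 vertices is 21-regular; Kneser K(9,2) on C(9,2)=36 vertices.
A has 3 distinct eigenvalues ≈ [21.0, 1.0, -6.0].
With N=36: ϑ(G) = 36·(-1*(-6))/(21−(-6)) = 8.
Numerically 8.0000.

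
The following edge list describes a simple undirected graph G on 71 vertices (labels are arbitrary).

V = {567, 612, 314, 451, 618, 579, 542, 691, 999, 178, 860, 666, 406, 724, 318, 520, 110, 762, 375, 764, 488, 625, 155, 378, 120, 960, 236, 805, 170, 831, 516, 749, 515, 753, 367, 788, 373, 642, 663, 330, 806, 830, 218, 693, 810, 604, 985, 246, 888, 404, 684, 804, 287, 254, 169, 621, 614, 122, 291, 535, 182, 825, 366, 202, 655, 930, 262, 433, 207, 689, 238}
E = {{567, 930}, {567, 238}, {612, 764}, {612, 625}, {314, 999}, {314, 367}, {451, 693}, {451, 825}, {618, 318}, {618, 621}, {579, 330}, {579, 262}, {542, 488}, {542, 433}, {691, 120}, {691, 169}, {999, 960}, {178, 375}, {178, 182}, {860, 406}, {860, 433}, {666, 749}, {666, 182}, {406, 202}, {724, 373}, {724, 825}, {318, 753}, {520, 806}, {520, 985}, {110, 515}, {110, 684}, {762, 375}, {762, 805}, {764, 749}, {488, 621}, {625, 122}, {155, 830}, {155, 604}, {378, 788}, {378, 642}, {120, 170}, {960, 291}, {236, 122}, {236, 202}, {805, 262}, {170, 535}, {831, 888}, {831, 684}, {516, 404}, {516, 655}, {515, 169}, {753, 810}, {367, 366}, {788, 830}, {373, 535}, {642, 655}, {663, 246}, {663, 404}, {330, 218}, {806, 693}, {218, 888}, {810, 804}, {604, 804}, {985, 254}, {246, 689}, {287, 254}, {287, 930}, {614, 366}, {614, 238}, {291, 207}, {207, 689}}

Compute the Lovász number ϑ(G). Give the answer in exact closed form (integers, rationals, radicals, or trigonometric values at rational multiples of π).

N(810) = {753, 804}, |N(810)| = 2.
N(614) = {366, 238}, |N(614)| = 2.
N(182) = {178, 666}, |N(182)| = 2.
Vertex 567 has 2 neighbors: 930, 238.
71-vertex 2-regular graph: connected 2-regular on 71 ⇒ C_{71}.
spec(A) ≈ [2.0, 1.9922, 1.9688, 1.9299, 1.876, 1.8074, 1.7246, 1.6284, 1.5194, 1.3985, 1.2666, 1.1249, 0.9743, 0.8162, 0.6516, 0.4819, 0.3085, 0.1326, -0.0442, -0.2208, -0.3956, -0.5673, -0.7346, -0.8961, -1.0507, -1.1969, -1.3339, -1.4604, -1.5754, -1.6781, -1.7677, -1.8435, -1.9048, -1.9513, -1.9824, -1.998] (distinct, 4 d.p.).
−71·(-2*cos(pi/71)) / ((2)−(-2*cos(pi/71))) = 71*cos(pi/71)/(cos(pi/71) + 1) = ϑ(G).
≈ 35.482618 (to 6 d.p.).
35 ≤ 71*cos(pi/71)/(cos(pi/71) + 1) ≤ 36: both strict.

71*cos(pi/71)/(cos(pi/71) + 1)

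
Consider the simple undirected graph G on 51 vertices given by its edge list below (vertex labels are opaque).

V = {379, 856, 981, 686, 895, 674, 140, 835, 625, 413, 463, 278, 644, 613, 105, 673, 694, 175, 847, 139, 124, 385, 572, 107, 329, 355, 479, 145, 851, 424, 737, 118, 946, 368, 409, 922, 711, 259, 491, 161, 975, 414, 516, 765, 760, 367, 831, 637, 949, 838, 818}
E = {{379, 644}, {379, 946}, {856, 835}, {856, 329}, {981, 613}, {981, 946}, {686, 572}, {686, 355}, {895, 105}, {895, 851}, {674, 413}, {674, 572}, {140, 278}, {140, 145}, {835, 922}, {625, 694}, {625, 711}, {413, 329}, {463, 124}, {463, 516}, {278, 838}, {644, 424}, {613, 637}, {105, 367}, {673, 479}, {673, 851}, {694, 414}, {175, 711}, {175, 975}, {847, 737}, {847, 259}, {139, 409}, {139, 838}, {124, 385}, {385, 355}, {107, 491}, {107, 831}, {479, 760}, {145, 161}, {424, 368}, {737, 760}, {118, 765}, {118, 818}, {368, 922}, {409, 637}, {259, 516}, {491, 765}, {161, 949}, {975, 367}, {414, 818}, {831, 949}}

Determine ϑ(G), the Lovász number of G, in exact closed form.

Vertex 694 has 2 neighbors: 625, 414.
N(355) = {686, 385}, |N(355)| = 2.
N(637) = {613, 409}, |N(637)| = 2.
deg(831) = 2; N(831) = {107, 949}.
2-regular, N=51; the odd cycle C_{51}.
The 26 distinct eigenvalues: [2.0, 1.985, 1.94, 1.865, 1.762, 1.632, 1.478, 1.301, 1.105, 0.891, 0.665, 0.428, 0.185, -0.062, -0.307, -0.547, -0.78, -1.0, -1.205, -1.392, -1.558, -1.7, -1.817, -1.906, -1.966, -1.996].
Lovász: ϑ = −51(-2*cos(pi/51))/(2+-(-1)*2*cos(pi/51)) = 51*cos(pi/51)/(cos(pi/51) + 1).
= 25.47579449… (decimal).
Sandwich: α(G)=25 ≤ ϑ(G)=51*cos(pi/51)/(cos(pi/51) + 1) ≤ χ(Ḡ)=26 (both strict).

51*cos(pi/51)/(cos(pi/51) + 1)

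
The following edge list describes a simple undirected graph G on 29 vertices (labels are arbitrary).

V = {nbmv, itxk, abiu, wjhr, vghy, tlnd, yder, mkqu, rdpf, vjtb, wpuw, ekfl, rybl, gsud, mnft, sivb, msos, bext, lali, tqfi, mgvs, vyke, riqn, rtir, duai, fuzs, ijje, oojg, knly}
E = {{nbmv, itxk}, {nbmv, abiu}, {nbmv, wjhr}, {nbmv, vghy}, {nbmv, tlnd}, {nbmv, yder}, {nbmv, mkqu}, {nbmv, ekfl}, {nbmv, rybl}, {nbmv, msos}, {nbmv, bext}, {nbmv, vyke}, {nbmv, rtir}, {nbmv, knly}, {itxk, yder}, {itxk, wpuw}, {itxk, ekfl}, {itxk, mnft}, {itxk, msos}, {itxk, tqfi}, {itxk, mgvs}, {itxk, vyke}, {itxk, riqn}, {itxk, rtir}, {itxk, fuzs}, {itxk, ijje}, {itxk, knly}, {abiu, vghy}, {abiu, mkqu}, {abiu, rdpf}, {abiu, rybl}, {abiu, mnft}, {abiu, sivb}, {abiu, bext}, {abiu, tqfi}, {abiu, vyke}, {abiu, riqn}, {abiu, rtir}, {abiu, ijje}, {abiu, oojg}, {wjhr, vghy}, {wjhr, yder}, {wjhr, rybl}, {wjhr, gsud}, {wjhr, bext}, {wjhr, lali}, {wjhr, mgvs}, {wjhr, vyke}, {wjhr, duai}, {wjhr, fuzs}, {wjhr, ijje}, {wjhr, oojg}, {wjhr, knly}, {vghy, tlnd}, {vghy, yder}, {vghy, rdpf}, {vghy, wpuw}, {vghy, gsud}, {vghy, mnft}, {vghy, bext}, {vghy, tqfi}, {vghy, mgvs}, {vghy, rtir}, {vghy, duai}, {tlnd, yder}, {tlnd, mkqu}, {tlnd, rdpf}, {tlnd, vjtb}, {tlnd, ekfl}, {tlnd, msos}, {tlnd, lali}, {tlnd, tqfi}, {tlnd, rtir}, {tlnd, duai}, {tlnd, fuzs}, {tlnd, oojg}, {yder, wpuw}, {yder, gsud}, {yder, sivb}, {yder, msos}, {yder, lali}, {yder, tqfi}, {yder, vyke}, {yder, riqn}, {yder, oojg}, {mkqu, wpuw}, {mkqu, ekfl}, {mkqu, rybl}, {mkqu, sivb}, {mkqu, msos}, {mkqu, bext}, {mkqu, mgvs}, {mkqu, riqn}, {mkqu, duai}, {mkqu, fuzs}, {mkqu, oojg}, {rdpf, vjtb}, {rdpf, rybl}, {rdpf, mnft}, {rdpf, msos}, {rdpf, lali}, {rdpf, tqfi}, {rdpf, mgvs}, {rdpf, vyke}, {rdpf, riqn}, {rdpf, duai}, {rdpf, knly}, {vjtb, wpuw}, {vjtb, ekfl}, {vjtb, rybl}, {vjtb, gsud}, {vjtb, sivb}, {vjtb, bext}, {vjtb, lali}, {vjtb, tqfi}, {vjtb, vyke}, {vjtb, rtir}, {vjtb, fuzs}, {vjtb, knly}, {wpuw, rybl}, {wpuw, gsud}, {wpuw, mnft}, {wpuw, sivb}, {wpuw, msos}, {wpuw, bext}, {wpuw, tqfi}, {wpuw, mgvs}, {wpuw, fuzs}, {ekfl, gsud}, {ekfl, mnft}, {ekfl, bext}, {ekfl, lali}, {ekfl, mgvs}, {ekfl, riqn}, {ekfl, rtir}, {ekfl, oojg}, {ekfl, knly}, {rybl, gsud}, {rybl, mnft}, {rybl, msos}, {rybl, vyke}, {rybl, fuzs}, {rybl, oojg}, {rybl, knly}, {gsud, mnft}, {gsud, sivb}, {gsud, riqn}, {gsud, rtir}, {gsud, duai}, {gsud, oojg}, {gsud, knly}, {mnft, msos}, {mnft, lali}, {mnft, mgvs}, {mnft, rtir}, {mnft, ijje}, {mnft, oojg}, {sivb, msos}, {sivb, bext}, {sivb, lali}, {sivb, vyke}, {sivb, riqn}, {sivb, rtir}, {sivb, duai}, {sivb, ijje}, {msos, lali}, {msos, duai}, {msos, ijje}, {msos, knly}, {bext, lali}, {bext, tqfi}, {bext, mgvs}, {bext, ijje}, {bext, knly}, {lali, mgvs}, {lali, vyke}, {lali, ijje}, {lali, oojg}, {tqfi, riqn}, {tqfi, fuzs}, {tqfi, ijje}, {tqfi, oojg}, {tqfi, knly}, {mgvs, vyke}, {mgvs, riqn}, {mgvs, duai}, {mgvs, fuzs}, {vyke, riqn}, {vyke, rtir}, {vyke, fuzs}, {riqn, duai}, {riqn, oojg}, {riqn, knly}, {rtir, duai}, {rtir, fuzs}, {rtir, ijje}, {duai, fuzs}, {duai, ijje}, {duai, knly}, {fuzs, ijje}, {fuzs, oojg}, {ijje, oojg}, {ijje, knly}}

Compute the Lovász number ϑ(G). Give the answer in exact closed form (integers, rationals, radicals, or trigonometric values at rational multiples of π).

sqrt(29)

deg(vghy) = 14; N(vghy) = {nbmv, abiu, wjhr, tlnd, yder, rdpf, wpuw, gsud, mnft, bext, tqfi, mgvs, rtir, duai}.
N(nbmv) = {itxk, abiu, wjhr, vghy, tlnd, yder, mkqu, ekfl, rybl, msos, bext, vyke, rtir, knly}, |N(nbmv)| = 14.
Vertex vyke has 14 neighbors: nbmv, itxk, abiu, wjhr, yder, rdpf, vjtb, rybl, sivb, lali, mgvs, riqn, rtir, fuzs.
deg(lali) = 14; N(lali) = {wjhr, tlnd, yder, rdpf, vjtb, ekfl, mnft, sivb, msos, bext, mgvs, vyke, ijje, oojg}.
G on 29 vertices is 14-regular; SR(29,14,6,7) — a Paley graph.
spec(A) ≈ [14.0, 2.192582, -3.192582] (distinct, 6 d.p.).
Lovász: ϑ = −29(-sqrt(29)/2 - 1/2)/(14+-(-sqrt(29)/2 - 1/2)) = sqrt(29).
= 5.385164807… (decimal).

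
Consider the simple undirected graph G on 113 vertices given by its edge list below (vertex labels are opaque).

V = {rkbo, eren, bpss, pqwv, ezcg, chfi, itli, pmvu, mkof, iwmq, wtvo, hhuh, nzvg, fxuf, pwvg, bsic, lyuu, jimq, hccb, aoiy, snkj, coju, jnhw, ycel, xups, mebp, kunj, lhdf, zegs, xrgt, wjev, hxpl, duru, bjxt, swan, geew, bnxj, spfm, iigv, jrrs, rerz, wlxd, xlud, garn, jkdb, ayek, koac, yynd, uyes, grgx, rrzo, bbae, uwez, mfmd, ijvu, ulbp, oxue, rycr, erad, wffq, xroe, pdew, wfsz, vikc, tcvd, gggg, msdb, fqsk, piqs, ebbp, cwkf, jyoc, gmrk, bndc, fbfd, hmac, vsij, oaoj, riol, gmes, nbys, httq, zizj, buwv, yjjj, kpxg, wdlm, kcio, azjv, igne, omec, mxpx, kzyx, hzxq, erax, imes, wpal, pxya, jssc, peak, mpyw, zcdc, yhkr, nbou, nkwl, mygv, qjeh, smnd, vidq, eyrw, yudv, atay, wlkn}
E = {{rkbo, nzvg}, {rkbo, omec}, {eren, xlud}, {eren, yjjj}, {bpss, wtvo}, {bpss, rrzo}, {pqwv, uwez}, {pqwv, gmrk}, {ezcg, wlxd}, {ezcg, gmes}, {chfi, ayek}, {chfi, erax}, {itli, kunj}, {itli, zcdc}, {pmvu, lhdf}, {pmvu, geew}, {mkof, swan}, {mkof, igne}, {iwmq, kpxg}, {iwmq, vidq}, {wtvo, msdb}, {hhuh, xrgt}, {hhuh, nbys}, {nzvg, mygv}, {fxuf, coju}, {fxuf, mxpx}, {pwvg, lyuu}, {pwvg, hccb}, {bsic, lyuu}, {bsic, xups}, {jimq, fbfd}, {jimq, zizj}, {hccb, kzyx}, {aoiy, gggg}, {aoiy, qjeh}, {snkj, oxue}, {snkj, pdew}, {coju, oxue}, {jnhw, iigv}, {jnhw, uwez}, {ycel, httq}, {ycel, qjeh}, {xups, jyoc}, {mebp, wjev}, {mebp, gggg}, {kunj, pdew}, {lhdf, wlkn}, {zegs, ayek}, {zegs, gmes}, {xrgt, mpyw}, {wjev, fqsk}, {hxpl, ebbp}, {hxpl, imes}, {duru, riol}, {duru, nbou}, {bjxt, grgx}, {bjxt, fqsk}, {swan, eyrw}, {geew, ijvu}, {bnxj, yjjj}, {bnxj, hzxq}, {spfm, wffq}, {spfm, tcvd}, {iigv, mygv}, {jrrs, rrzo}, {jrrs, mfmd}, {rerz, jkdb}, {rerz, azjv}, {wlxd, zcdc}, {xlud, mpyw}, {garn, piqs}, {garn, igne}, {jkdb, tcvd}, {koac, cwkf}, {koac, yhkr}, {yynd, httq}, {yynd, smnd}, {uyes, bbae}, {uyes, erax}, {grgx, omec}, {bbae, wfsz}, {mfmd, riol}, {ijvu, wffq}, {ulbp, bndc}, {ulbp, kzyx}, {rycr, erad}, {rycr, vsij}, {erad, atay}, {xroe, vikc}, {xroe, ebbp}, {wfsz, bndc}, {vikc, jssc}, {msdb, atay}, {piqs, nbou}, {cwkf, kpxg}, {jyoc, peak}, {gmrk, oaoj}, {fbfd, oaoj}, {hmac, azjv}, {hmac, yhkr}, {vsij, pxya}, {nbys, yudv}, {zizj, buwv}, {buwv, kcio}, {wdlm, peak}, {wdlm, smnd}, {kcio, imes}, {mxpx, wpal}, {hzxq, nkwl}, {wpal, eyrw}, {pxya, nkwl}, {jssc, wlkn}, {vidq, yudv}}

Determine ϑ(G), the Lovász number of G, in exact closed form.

113*cos(pi/113)/(cos(pi/113) + 1)

N(duru) = {riol, nbou}, |N(duru)| = 2.
N(rerz) = {jkdb, azjv}, |N(rerz)| = 2.
Vertex jyoc has 2 neighbors: xups, peak.
Vertex jnhw has 2 neighbors: iigv, uwez.
113-vertex 2-regular graph: connected 2-regular on 113 ⇒ C_{113}.
spec(A) ≈ [2.0, 1.99691, 1.98765, 1.97224, 1.95074, 1.9232, 1.88973, 1.85041, 1.80537, 1.75475, 1.69871, 1.63742, 1.57106, 1.49985, 1.42401, 1.34376, 1.25936, 1.17107, 1.07915, 0.98391, 0.88562, 0.78459, 0.68114, 0.57558, 0.46824, 0.35946, 0.24956, 0.1389, 0.0278, -0.08338, -0.1943, -0.30463, -0.41401, -0.52211, -0.6286, -0.73315, -0.83543, -0.93512, -1.03193, -1.12555, -1.21568, -1.30206, -1.38442, -1.4625, -1.53605, -1.60486, -1.66871, -1.7274, -1.78075, -1.8286, -1.87079, -1.9072, -1.93772, -1.96225, -1.98071, -1.99305, -1.99923] (distinct, 5 d.p.).
Lovász: ϑ = −113(-2*cos(pi/113))/(2+-(-1)*2*cos(pi/113)) = 113*cos(pi/113)/(cos(pi/113) + 1).
≈ 56.489081 (to 6 d.p.).
Lovász sandwich 56 ≤ 113*cos(pi/113)/(cos(pi/113) + 1) ≤ 57: both strict.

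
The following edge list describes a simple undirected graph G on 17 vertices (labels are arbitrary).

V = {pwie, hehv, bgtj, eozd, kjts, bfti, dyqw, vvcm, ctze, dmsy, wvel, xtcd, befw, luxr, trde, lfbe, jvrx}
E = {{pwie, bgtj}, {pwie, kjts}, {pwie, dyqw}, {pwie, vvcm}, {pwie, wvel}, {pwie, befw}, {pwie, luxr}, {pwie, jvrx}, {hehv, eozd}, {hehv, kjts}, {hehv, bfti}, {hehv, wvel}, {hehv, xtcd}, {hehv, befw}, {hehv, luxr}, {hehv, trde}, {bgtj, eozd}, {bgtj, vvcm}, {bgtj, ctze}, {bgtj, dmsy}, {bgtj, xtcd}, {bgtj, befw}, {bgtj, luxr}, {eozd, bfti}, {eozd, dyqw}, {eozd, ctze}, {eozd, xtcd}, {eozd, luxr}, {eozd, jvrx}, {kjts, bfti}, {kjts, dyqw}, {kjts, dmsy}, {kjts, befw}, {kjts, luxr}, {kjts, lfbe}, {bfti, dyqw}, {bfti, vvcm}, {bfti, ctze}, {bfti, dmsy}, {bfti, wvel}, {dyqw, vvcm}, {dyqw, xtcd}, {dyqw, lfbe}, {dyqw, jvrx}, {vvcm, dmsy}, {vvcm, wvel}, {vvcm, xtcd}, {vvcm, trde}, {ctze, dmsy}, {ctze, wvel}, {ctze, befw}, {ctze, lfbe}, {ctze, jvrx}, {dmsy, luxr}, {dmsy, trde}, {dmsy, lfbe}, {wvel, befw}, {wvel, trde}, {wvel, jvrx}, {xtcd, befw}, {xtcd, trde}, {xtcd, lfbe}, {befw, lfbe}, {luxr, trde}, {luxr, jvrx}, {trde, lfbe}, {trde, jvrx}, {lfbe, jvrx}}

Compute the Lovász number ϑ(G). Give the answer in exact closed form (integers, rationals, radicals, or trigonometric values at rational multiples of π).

sqrt(17)

N(eozd) = {hehv, bgtj, bfti, dyqw, ctze, xtcd, luxr, jvrx}, |N(eozd)| = 8.
deg(befw) = 8; N(befw) = {pwie, hehv, bgtj, kjts, ctze, wvel, xtcd, lfbe}.
N(luxr) = {pwie, hehv, bgtj, eozd, kjts, dmsy, trde, jvrx}, |N(luxr)| = 8.
Vertex jvrx has 8 neighbors: pwie, eozd, dyqw, ctze, wvel, luxr, trde, lfbe.
Regular of degree 8 on 17 vertices: strongly regular (17,8,3,4).
spec(A) ≈ [8.0, 1.56155, -2.56155] (distinct, 5 d.p.).
ϑ = −N·λ_min/(λ_max−λ_min) = −17·(-sqrt(17)/2 - 1/2)/(8−(-sqrt(17)/2 - 1/2)) = sqrt(17).
ϑ(G) ≈ 4.123106.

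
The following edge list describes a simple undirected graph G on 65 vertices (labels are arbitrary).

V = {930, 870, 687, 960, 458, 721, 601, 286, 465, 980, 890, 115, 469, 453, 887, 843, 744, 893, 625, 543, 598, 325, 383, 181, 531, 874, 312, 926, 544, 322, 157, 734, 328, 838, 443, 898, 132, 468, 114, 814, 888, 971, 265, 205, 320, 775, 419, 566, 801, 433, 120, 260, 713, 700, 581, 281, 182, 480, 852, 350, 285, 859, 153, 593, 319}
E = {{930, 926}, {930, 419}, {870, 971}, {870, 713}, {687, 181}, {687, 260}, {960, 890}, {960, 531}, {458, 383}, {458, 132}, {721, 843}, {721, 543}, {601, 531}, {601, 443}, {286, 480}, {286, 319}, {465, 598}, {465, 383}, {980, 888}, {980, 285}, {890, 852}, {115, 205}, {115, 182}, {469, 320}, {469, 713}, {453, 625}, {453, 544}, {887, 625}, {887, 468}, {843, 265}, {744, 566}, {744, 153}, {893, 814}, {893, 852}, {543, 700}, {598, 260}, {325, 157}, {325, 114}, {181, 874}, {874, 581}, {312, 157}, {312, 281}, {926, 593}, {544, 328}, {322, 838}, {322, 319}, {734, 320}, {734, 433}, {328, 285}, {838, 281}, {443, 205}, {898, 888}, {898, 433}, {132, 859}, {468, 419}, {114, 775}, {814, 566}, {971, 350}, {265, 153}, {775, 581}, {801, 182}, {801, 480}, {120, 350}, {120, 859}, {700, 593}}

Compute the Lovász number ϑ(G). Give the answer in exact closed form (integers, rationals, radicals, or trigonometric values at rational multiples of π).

65*cos(pi/65)/(cos(pi/65) + 1)

N(893) = {814, 852}, |N(893)| = 2.
Vertex 265 has 2 neighbors: 843, 153.
deg(281) = 2; N(281) = {312, 838}.
N(419) = {930, 468}, |N(419)| = 2.
Every vertex has degree 2 (N=65); connected 2-regular on 65 ⇒ C_{65}.
spec(A) ≈ [2.0, 1.991, 1.963, 1.916, 1.852, 1.771, 1.673, 1.559, 1.431, 1.29, 1.136, 0.972, 0.799, 0.618, 0.432, 0.241, 0.048, -0.145, -0.337, -0.525, -0.709, -0.886, -1.055, -1.214, -1.362, -1.497, -1.618, -1.724, -1.814, -1.887, -1.942, -1.979, -1.998] (distinct, 3 d.p.).
λ_max=2, λ_min=-2*cos(pi/65); ϑ = −65·λ_min/(λ_max−λ_min) = 65*cos(pi/65)/(cos(pi/65) + 1).
ϑ(G) ≈ 32.48101.
32 ≤ 65*cos(pi/65)/(cos(pi/65) + 1) ≤ 33: both strict.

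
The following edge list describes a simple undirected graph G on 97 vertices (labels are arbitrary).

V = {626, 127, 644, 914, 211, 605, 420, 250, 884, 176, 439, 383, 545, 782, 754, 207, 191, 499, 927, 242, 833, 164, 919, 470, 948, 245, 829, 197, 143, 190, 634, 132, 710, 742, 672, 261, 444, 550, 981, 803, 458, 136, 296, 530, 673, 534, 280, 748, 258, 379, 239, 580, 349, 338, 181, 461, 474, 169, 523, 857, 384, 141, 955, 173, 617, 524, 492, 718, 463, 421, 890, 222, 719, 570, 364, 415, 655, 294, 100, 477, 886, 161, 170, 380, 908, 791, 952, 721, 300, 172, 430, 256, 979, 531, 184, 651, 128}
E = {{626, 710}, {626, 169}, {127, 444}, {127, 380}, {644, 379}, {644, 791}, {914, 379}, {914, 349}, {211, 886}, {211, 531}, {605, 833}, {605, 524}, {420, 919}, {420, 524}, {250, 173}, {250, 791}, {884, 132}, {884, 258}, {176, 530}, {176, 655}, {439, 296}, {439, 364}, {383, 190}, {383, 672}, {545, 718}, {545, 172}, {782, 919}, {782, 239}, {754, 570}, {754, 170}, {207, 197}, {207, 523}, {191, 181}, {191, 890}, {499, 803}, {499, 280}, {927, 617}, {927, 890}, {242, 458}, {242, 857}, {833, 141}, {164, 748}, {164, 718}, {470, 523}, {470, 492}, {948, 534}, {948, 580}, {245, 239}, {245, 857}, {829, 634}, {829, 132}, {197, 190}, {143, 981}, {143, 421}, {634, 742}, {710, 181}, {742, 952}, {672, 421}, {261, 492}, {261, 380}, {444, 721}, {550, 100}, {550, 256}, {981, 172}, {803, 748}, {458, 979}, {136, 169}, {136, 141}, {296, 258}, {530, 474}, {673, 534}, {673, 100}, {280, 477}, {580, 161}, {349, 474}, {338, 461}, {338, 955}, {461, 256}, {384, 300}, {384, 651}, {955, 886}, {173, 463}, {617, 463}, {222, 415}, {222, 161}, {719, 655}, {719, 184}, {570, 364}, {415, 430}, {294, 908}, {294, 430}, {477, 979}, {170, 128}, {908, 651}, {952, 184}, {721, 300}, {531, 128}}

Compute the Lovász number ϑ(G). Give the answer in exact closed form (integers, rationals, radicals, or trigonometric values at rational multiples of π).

Vertex 710 has 2 neighbors: 626, 181.
Vertex 280 has 2 neighbors: 499, 477.
N(580) = {948, 161}, |N(580)| = 2.
N(644) = {379, 791}, |N(644)| = 2.
G on 97 vertices is 2-regular; the odd cycle C_{97}.
The 49 distinct eigenvalues: [2.0, 1.9958, 1.9832, 1.9624, 1.9332, 1.896, 1.8508, 1.7979, 1.7374, 1.6697, 1.5949, 1.5134, 1.4256, 1.3318, 1.2325, 1.1279, 1.0186, 0.9051, 0.7878, 0.6671, 0.5437, 0.4179, 0.2905, 0.1618, 0.0324, -0.0971, -0.2262, -0.3544, -0.481, -0.6057, -0.7278, -0.8469, -0.9624, -1.0738, -1.1808, -1.2828, -1.3794, -1.4703, -1.555, -1.6331, -1.7044, -1.7686, -1.8253, -1.8744, -1.9156, -1.9488, -1.9738, -1.9906, -1.999].
Lovász: ϑ = −97(-2*cos(pi/97))/(2+-(-1)*2*cos(pi/97)) = 97*cos(pi/97)/(cos(pi/97) + 1).
≈ 48.4873 (to 4 d.p.).
Sandwich: α(G)=48 ≤ ϑ(G)=97*cos(pi/97)/(cos(pi/97) + 1) ≤ χ(Ḡ)=49 (both strict).

97*cos(pi/97)/(cos(pi/97) + 1)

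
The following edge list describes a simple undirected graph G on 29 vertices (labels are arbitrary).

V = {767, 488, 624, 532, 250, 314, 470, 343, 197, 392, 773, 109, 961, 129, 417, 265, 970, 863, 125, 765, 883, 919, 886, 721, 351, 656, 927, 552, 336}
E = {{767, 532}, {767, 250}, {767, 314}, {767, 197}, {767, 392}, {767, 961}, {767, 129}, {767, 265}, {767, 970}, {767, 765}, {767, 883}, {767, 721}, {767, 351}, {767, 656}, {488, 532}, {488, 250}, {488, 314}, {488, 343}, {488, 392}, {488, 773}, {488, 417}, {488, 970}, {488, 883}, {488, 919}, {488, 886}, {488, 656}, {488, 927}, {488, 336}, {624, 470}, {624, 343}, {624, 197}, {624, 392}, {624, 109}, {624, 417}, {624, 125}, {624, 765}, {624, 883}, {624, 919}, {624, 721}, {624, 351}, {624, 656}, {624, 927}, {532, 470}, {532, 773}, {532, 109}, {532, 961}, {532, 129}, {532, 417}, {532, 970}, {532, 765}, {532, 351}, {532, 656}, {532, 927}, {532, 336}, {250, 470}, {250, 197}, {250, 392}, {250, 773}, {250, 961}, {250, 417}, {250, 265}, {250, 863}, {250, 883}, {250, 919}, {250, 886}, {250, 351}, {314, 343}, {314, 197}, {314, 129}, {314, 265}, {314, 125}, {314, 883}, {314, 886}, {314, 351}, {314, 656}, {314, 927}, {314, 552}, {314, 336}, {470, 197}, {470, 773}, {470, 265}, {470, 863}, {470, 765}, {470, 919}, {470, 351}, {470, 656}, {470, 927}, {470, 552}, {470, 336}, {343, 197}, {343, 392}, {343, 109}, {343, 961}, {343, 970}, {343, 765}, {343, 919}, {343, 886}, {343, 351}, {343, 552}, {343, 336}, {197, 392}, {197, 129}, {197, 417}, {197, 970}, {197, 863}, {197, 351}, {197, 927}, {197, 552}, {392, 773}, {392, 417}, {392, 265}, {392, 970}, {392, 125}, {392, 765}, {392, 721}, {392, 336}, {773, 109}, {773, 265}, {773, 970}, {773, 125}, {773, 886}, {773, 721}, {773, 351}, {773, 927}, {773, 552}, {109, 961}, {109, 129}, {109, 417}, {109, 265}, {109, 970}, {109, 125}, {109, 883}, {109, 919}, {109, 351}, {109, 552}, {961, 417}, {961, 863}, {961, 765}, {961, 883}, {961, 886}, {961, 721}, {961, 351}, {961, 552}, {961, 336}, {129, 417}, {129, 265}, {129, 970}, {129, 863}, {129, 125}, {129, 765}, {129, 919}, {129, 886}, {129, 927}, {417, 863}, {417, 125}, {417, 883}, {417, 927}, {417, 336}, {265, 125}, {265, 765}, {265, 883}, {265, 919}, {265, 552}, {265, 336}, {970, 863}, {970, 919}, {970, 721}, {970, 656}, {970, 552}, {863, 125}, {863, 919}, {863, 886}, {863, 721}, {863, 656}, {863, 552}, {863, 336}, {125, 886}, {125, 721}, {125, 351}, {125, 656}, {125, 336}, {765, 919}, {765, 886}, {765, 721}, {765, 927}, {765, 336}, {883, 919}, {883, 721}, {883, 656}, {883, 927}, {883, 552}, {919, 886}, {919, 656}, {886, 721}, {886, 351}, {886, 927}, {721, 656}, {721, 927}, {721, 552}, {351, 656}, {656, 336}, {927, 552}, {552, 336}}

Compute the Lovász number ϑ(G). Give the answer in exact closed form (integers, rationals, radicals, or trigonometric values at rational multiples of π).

deg(336) = 14; N(336) = {488, 532, 314, 470, 343, 392, 961, 417, 265, 863, 125, 765, 656, 552}.
Vertex 392 has 14 neighbors: 767, 488, 624, 250, 343, 197, 773, 417, 265, 970, 125, 765, 721, 336.
Vertex 314 has 14 neighbors: 767, 488, 343, 197, 129, 265, 125, 883, 886, 351, 656, 927, 552, 336.
N(624) = {470, 343, 197, 392, 109, 417, 125, 765, 883, 919, 721, 351, 656, 927}, |N(624)| = 14.
Every vertex has degree 14 (N=29); strongly regular (29,14,6,7).
A has 3 distinct eigenvalues ≈ [14.0, 2.193, -3.193].
ϑ = −N·λ_min/(λ_max−λ_min) = −29·(-sqrt(29)/2 - 1/2)/(14−(-sqrt(29)/2 - 1/2)) = sqrt(29).
ϑ(G) ≈ 5.38516.

sqrt(29)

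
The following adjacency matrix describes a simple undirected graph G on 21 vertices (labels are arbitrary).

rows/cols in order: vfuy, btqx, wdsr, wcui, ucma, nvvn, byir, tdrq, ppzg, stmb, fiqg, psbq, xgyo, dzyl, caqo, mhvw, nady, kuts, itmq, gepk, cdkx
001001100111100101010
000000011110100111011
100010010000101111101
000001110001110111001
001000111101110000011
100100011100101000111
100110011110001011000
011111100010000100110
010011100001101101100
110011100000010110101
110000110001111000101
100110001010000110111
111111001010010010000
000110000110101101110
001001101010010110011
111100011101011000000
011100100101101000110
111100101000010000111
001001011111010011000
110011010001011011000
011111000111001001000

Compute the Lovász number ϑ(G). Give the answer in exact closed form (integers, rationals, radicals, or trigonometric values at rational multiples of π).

deg(nady) = 10; N(nady) = {btqx, wdsr, wcui, byir, stmb, psbq, xgyo, caqo, itmq, gepk}.
N(stmb) = {vfuy, btqx, ucma, nvvn, byir, dzyl, mhvw, nady, itmq, cdkx}, |N(stmb)| = 10.
deg(vfuy) = 10; N(vfuy) = {wdsr, nvvn, byir, stmb, fiqg, psbq, xgyo, mhvw, kuts, gepk}.
N(mhvw) = {vfuy, btqx, wdsr, wcui, tdrq, ppzg, stmb, psbq, dzyl, caqo}, |N(mhvw)| = 10.
Regular of degree 10 on 21 vertices: Kneser K(7,2) on C(7,2)=21 vertices.
A has 3 distinct eigenvalues ≈ [10.0, 1.0, -4.0].
Lovász (edge-transitive): ϑ = −21·(-4)/((10)−(-4)) = 6.
≈ 6.0000000 (to 7 d.p.).

6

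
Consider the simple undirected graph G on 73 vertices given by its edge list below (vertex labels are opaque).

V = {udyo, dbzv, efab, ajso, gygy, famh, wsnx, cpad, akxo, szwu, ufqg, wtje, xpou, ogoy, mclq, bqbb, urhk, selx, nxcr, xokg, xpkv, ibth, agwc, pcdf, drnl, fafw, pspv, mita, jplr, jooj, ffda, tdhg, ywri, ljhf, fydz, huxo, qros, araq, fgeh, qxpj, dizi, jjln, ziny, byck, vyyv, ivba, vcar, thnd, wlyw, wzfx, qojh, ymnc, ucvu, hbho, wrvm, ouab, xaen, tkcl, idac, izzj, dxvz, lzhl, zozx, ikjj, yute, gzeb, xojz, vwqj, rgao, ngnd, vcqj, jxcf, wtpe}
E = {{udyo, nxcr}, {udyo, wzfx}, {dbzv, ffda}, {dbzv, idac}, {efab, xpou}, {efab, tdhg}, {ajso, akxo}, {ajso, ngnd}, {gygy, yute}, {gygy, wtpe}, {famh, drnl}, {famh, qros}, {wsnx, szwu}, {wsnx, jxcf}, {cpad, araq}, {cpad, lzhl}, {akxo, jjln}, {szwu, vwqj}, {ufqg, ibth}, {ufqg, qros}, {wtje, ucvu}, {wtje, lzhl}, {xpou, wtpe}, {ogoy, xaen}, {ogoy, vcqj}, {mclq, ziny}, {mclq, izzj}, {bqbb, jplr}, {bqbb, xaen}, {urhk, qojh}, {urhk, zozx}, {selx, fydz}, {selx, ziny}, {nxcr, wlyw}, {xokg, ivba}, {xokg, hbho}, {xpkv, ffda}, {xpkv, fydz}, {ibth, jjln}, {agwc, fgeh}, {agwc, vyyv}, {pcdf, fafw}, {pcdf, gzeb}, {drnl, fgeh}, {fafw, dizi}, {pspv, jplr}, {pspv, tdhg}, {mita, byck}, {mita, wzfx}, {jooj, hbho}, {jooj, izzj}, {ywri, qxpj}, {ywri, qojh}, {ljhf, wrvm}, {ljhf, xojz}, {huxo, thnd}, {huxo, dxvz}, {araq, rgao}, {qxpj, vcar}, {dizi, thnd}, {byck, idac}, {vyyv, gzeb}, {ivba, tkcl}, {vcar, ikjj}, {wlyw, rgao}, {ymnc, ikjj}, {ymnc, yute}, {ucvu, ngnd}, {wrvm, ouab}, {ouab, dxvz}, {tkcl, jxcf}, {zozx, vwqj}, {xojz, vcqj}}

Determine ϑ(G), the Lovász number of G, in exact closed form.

73*cos(pi/73)/(cos(pi/73) + 1)

deg(drnl) = 2; N(drnl) = {famh, fgeh}.
Vertex fydz has 2 neighbors: selx, xpkv.
N(ibth) = {ufqg, jjln}, |N(ibth)| = 2.
deg(urhk) = 2; N(urhk) = {qojh, zozx}.
G on 73 vertices is 2-regular; this is C_{73}, the 73-cycle.
spec(A) ≈ [2.0, 1.9926, 1.9704, 1.9337, 1.8826, 1.8176, 1.7392, 1.6478, 1.5443, 1.4293, 1.3038, 1.1686, 1.0247, 0.8733, 0.7154, 0.5522, 0.3849, 0.2148, 0.043, -0.129, -0.3001, -0.469, -0.6344, -0.7951, -0.9499, -1.0977, -1.2373, -1.3678, -1.4882, -1.5976, -1.6951, -1.7801, -1.8518, -1.9099, -1.9539, -1.9834, -1.9981] (distinct, 4 d.p.).
ϑ = −N·λ_min/(λ_max−λ_min) = −73·(-2*cos(pi/73))/(2−(-2*cos(pi/73))) = 73*cos(pi/73)/(cos(pi/73) + 1).
≈ 36.4831 (to 4 d.p.).
Lovász sandwich 36 ≤ 73*cos(pi/73)/(cos(pi/73) + 1) ≤ 37: both strict.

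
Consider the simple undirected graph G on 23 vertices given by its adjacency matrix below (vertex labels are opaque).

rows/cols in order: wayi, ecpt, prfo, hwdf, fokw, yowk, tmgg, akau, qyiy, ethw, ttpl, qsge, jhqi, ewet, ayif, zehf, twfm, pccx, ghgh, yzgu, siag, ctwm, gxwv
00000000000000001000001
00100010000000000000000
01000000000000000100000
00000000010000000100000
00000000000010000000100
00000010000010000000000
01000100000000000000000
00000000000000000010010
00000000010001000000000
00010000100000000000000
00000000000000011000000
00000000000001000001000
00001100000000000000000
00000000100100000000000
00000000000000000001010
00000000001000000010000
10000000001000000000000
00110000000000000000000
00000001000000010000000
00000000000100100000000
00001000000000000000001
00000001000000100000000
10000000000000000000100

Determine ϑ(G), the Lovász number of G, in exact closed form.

N(qsge) = {ewet, yzgu}, |N(qsge)| = 2.
N(ecpt) = {prfo, tmgg}, |N(ecpt)| = 2.
N(twfm) = {wayi, ttpl}, |N(twfm)| = 2.
deg(tmgg) = 2; N(tmgg) = {ecpt, yowk}.
deg(v) = 2 for all v (|V|=23); this is C_{23}, the 23-cycle.
Distinct eigenvalues (to 4 d.p.): [2.0, 1.9258, 1.7088, 1.3651, 0.9201, 0.4069, -0.1365, -0.6698, -1.1534, -1.5514, -1.8344, -1.9814].
−23·(-2*cos(pi/23)) / ((2)−(-2*cos(pi/23))) = 23*cos(pi/23)/(cos(pi/23) + 1) = ϑ(G).
= 11.446193612… (decimal).
Lovász sandwich 11 ≤ 23*cos(pi/23)/(cos(pi/23) + 1) ≤ 12: both strict.

23*cos(pi/23)/(cos(pi/23) + 1)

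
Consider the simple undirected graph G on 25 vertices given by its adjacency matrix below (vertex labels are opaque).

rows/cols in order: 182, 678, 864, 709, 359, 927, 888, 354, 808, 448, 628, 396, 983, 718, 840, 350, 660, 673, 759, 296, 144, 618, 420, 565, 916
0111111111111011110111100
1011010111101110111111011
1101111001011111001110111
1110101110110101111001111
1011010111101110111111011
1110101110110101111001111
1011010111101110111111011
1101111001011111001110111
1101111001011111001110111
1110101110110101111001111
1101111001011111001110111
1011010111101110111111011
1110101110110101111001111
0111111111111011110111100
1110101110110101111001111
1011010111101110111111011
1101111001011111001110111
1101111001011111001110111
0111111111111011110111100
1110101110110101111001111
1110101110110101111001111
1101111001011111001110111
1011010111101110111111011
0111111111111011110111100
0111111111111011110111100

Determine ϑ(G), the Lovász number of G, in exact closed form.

7

Vertex 718 has 20 neighbors: 678, 864, 709, 359, 927, 888, 354, 808, 448, 628, 396, 983, 840, 350, 660, 673, 296, 144, 618, 420.
N(709) = {182, 678, 864, 359, 888, 354, 808, 628, 396, 718, 350, 660, 673, 759, 618, 420, 565, 916}, |N(709)| = 18.
N(759) = {678, 864, 709, 359, 927, 888, 354, 808, 448, 628, 396, 983, 840, 350, 660, 673, 296, 144, 618, 420}, |N(759)| = 20.
N(448) = {182, 678, 864, 359, 888, 354, 808, 628, 396, 718, 350, 660, 673, 759, 618, 420, 565, 916}, |N(448)| = 18.
K_{7,7,6,5} (perfect); ϑ(G) = α(G) = max{7,7,6,5} = 7.
Numerically 7.000000.
Sandwich: α(G)=7 ≤ ϑ(G)=7 ≤ χ(Ḡ)=7 (collapsed).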